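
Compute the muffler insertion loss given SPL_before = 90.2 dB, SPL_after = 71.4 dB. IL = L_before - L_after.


Insertion loss = SPL without muffler - SPL with muffler
IL = 90.2 - 71.4 = 18.8 dB


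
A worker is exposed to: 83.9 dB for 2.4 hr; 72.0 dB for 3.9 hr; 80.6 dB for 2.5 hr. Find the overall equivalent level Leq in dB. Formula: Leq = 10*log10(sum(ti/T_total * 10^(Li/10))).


T_total = 2.4 + 3.9 + 2.5 = 8.8 hr
(2.4/8.8) * 10^(83.9/10) = 6.69466e+07
(3.9/8.8) * 10^(72.0/10) = 7.02396e+06
(2.5/8.8) * 10^(80.6/10) = 3.2618e+07
Sum = 6.69466e+07 + 7.02396e+06 + 3.2618e+07 = 1.06589e+08
Leq = 10*log10(1.06589e+08) = 80.277 dB


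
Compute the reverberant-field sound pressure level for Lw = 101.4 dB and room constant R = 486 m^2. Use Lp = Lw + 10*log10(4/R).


4/R = 4/486 = 0.00823045
Lp = 101.4 + 10*log10(0.00823045) = 80.554 dB


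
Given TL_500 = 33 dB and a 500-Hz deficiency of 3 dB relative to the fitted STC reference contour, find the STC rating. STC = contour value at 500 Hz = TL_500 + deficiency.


By ASTM E413, STC = value of the fitted reference contour at 500 Hz.
Contour value at 500 Hz = TL_500 + deficiency = 33 + 3 = 36
STC = 36


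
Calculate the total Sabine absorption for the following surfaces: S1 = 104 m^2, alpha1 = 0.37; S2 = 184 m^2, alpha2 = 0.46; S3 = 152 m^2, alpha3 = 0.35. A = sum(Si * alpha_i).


104 * 0.37 = 38.48
184 * 0.46 = 84.64
152 * 0.35 = 53.2
A_total = 38.48 + 84.64 + 53.2 = 176.32 m^2


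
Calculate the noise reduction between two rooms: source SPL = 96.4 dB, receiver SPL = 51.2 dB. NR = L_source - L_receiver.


NR = L_source - L_receiver (difference between source and receiving room levels)
NR = 96.4 - 51.2 = 45.2 dB


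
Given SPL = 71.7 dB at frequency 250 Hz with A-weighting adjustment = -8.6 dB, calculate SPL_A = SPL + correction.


A-weighting table: 250 Hz -> -8.6 dB correction
SPL_A = SPL + correction = 71.7 + (-8.6) = 63.1 dBA


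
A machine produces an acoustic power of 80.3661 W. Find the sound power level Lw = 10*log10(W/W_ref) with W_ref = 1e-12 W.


W / W_ref = 80.3661 / 1e-12 = 8.03661e+13
Lw = 10 * log10(8.03661e+13) = 139.05 dB


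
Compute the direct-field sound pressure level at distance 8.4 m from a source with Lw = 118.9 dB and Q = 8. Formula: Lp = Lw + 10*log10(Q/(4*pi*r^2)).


4*pi*r^2 = 4*pi*8.4^2 = 886.683 m^2
Q / (4*pi*r^2) = 8 / 886.683 = 0.00902239
Lp = 118.9 + 10*log10(0.00902239) = 98.453 dB


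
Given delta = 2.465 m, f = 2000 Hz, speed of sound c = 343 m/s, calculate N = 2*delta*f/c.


N = 2*delta*f/c = 2*delta/lambda, where lambda = c/f
lambda = 343 / 2000 = 0.1715 m
N = 2 * 2.465 / 0.1715 = 28.746


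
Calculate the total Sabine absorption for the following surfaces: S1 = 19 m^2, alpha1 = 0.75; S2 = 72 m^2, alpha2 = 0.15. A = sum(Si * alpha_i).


19 * 0.75 = 14.25
72 * 0.15 = 10.8
A_total = 14.25 + 10.8 = 25.05 m^2


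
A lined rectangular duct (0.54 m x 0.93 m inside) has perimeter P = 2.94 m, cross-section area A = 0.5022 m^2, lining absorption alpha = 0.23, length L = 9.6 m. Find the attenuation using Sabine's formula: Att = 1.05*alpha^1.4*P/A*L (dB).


alpha^1.4 = 0.23^1.4 = 0.127767
Attenuation rate = 1.05 * alpha^1.4 * P / A
= 1.05 * 0.127767 * 2.94 / 0.5022 = 0.785378 dB/m
Total Att = 0.785378 * 9.6 = 7.5396 dB


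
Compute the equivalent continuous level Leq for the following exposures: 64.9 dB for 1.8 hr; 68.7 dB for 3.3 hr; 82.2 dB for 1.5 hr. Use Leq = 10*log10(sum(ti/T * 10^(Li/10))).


T_total = 1.8 + 3.3 + 1.5 = 6.6 hr
(1.8/6.6) * 10^(64.9/10) = 842808
(3.3/6.6) * 10^(68.7/10) = 3.70655e+06
(1.5/6.6) * 10^(82.2/10) = 3.77179e+07
Sum = 842808 + 3.70655e+06 + 3.77179e+07 = 4.22673e+07
Leq = 10*log10(4.22673e+07) = 76.26 dB


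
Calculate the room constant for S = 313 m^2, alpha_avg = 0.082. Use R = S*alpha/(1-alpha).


R = 313 * 0.082 / (1 - 0.082) = 27.959 m^2


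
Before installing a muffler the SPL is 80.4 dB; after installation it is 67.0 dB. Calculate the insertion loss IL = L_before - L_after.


Insertion loss = SPL without muffler - SPL with muffler
IL = 80.4 - 67.0 = 13.4 dB


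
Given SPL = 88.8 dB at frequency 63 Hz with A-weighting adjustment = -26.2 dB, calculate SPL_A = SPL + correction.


A-weighting table: 63 Hz -> -26.2 dB correction
SPL_A = SPL + correction = 88.8 + (-26.2) = 62.6 dBA


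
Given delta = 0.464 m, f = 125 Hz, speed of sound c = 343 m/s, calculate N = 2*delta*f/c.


N = 2*delta*f/c = 2*delta/lambda, where lambda = c/f
lambda = 343 / 125 = 2.744 m
N = 2 * 0.464 / 2.744 = 0.33819


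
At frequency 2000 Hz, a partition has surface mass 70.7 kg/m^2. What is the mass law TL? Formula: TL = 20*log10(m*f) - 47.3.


m * f = 70.7 * 2000 = 141400
20*log10(141400) = 103.009 dB
TL = 103.009 - 47.3 = 55.709 dB


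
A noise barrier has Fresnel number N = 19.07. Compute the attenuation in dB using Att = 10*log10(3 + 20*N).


3 + 20*N = 3 + 20*19.07 = 384.4
Att = 10*log10(384.4) = 25.848 dB


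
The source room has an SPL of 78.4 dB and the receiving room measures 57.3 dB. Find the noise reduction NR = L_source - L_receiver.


NR = L_source - L_receiver (difference between source and receiving room levels)
NR = 78.4 - 57.3 = 21.1 dB


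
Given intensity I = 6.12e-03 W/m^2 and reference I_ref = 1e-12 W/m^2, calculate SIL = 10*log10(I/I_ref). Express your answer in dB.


I / I_ref = 6.12e-03 / 1e-12 = 6.12e+09
SIL = 10 * log10(6.12e+09) = 97.868 dB


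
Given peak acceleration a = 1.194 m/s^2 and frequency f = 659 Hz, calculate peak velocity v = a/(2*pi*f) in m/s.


omega = 2*pi*f = 2*pi*659 = 4140.62 rad/s
v = a / omega = 1.194 / 4140.62 = 0.00028836 m/s


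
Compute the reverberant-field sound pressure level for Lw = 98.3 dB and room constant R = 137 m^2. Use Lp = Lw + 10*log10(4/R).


4/R = 4/137 = 0.0291971
Lp = 98.3 + 10*log10(0.0291971) = 82.953 dB


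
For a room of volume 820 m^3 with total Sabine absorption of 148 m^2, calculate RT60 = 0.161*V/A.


RT60 = 0.161 * 820 / 148 = 0.89203 s


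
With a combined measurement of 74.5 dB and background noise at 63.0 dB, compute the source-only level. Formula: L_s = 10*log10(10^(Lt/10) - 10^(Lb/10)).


10^(74.5/10) = 2.81838e+07
10^(63.0/10) = 1.99526e+06
Difference = 2.81838e+07 - 1.99526e+06 = 2.61885e+07
L_source = 10*log10(2.61885e+07) = 74.181 dB


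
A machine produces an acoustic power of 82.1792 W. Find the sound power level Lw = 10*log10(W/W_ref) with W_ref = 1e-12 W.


W / W_ref = 82.1792 / 1e-12 = 8.21792e+13
Lw = 10 * log10(8.21792e+13) = 139.15 dB


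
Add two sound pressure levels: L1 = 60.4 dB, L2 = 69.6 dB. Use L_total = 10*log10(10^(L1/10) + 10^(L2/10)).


10^(60.4/10) = 1.09648e+06
10^(69.6/10) = 9.12011e+06
Sum = 1.09648e+06 + 9.12011e+06 = 1.02166e+07
L_total = 10*log10(1.02166e+07) = 70.093 dB


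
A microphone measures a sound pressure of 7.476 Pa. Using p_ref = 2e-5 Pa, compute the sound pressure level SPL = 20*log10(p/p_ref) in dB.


p / p_ref = 7.476 / 2e-5 = 373800
SPL = 20 * log10(373800) = 111.45 dB


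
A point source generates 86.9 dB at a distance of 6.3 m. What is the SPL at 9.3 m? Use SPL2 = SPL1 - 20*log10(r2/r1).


r2/r1 = 9.3/6.3 = 1.47619
Correction = 20*log10(1.47619) = 3.38285 dB
SPL2 = 86.9 - 3.38285 = 83.517 dB


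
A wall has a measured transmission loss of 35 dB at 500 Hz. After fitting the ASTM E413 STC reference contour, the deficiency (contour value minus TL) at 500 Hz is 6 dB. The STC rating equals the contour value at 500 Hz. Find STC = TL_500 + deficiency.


By ASTM E413, STC = value of the fitted reference contour at 500 Hz.
Contour value at 500 Hz = TL_500 + deficiency = 35 + 6 = 41
STC = 41


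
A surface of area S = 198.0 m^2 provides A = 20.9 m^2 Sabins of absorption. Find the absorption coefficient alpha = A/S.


Absorption coefficient = absorbed power / incident power
alpha = A / S = 20.9 / 198.0 = 0.10556


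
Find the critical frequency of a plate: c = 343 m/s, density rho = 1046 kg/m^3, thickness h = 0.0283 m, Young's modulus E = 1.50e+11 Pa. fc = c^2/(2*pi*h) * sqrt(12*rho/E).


12*rho/E = 12*1046/1.50e+11 = 8.368e-08
sqrt(12*rho/E) = sqrt(8.368e-08) = 0.000289275
c^2/(2*pi*h) = 343^2/(2*pi*0.0283) = 661640
fc = 661640 * 0.000289275 = 191.4 Hz


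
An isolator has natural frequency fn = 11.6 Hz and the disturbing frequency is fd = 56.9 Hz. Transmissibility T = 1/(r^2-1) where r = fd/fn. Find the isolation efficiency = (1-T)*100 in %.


r = 56.9 / 11.6 = 4.90517
r^2 - 1 = 4.90517^2 - 1 = 23.0607
T = 1/23.0607 = 0.0433638
Efficiency = (1 - 0.0433638)*100 = 95.664 %


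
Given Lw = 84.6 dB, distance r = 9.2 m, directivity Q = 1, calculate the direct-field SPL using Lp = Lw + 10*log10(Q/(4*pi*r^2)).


4*pi*r^2 = 4*pi*9.2^2 = 1063.62 m^2
Q / (4*pi*r^2) = 1 / 1063.62 = 0.000940185
Lp = 84.6 + 10*log10(0.000940185) = 54.332 dB


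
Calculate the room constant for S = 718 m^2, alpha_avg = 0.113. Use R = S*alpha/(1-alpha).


R = 718 * 0.113 / (1 - 0.113) = 91.47 m^2


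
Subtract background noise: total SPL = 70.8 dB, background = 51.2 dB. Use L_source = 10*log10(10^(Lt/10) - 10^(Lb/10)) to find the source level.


10^(70.8/10) = 1.20226e+07
10^(51.2/10) = 131826
Difference = 1.20226e+07 - 131826 = 1.18908e+07
L_source = 10*log10(1.18908e+07) = 70.752 dB


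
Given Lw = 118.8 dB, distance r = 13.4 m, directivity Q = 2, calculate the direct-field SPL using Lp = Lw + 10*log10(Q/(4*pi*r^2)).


4*pi*r^2 = 4*pi*13.4^2 = 2256.42 m^2
Q / (4*pi*r^2) = 2 / 2256.42 = 0.00088636
Lp = 118.8 + 10*log10(0.00088636) = 88.276 dB


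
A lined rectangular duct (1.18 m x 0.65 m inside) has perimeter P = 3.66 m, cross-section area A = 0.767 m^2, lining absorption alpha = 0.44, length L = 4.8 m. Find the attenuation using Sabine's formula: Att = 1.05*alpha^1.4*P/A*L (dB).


alpha^1.4 = 0.44^1.4 = 0.316835
Attenuation rate = 1.05 * alpha^1.4 * P / A
= 1.05 * 0.316835 * 3.66 / 0.767 = 1.58748 dB/m
Total Att = 1.58748 * 4.8 = 7.6199 dB


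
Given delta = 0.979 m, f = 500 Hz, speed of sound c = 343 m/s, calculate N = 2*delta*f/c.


N = 2*delta*f/c = 2*delta/lambda, where lambda = c/f
lambda = 343 / 500 = 0.686 m
N = 2 * 0.979 / 0.686 = 2.8542


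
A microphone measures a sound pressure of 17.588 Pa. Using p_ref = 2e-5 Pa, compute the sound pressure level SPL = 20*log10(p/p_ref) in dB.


p / p_ref = 17.588 / 2e-5 = 879400
SPL = 20 * log10(879400) = 118.88 dB


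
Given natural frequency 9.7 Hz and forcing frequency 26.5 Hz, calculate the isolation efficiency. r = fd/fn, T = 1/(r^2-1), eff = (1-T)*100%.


r = 26.5 / 9.7 = 2.73196
r^2 - 1 = 2.73196^2 - 1 = 6.46361
T = 1/6.46361 = 0.154712
Efficiency = (1 - 0.154712)*100 = 84.529 %


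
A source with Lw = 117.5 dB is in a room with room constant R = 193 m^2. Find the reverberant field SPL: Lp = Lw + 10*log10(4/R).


4/R = 4/193 = 0.0207254
Lp = 117.5 + 10*log10(0.0207254) = 100.67 dB


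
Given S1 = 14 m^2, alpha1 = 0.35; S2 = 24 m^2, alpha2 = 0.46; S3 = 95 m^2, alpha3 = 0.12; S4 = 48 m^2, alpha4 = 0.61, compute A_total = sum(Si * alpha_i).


14 * 0.35 = 4.9
24 * 0.46 = 11.04
95 * 0.12 = 11.4
48 * 0.61 = 29.28
A_total = 4.9 + 11.04 + 11.4 + 29.28 = 56.62 m^2


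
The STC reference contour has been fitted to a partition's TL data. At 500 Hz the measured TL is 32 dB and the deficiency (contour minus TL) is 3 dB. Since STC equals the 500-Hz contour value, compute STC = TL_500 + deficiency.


By ASTM E413, STC = value of the fitted reference contour at 500 Hz.
Contour value at 500 Hz = TL_500 + deficiency = 32 + 3 = 35
STC = 35


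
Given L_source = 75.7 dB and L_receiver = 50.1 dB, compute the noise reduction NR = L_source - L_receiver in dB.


NR = L_source - L_receiver (difference between source and receiving room levels)
NR = 75.7 - 50.1 = 25.6 dB


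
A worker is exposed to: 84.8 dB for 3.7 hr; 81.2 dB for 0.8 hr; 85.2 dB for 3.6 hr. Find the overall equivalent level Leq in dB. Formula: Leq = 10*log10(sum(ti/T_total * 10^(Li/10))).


T_total = 3.7 + 0.8 + 3.6 = 8.1 hr
(3.7/8.1) * 10^(84.8/10) = 1.37948e+08
(0.8/8.1) * 10^(81.2/10) = 1.30198e+07
(3.6/8.1) * 10^(85.2/10) = 1.47169e+08
Sum = 1.37948e+08 + 1.30198e+07 + 1.47169e+08 = 2.98137e+08
Leq = 10*log10(2.98137e+08) = 84.744 dB


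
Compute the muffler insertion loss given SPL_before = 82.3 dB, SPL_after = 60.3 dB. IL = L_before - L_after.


Insertion loss = SPL without muffler - SPL with muffler
IL = 82.3 - 60.3 = 22 dB


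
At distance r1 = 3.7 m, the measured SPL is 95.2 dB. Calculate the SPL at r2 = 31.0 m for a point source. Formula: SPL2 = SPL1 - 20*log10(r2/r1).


r2/r1 = 31.0/3.7 = 8.37838
Correction = 20*log10(8.37838) = 18.4632 dB
SPL2 = 95.2 - 18.4632 = 76.737 dB


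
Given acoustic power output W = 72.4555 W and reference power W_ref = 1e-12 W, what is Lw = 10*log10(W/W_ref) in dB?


W / W_ref = 72.4555 / 1e-12 = 7.24555e+13
Lw = 10 * log10(7.24555e+13) = 138.6 dB


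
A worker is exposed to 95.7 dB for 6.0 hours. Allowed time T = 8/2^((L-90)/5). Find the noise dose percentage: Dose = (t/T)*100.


T_allowed = 8 / 2^((95.7 - 90)/5) = 3.63008 hr
Dose = 6.0 / 3.63008 * 100 = 165.29 %


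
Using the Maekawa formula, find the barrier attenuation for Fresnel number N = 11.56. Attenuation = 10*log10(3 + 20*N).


3 + 20*N = 3 + 20*11.56 = 234.2
Att = 10*log10(234.2) = 23.696 dB


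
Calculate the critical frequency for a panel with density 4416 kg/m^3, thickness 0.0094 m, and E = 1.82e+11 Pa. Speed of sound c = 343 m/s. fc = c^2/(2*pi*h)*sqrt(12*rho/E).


12*rho/E = 12*4416/1.82e+11 = 2.91165e-07
sqrt(12*rho/E) = sqrt(2.91165e-07) = 0.000539597
c^2/(2*pi*h) = 343^2/(2*pi*0.0094) = 1.99196e+06
fc = 1.99196e+06 * 0.000539597 = 1074.9 Hz


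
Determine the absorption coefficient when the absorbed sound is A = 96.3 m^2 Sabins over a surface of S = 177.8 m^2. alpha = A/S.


Absorption coefficient = absorbed power / incident power
alpha = A / S = 96.3 / 177.8 = 0.54162


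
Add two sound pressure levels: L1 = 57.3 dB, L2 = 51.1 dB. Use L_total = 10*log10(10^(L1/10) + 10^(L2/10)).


10^(57.3/10) = 537032
10^(51.1/10) = 128825
Sum = 537032 + 128825 = 665857
L_total = 10*log10(665857) = 58.234 dB


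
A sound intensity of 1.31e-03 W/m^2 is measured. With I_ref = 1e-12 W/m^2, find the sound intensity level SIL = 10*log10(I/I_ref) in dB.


I / I_ref = 1.31e-03 / 1e-12 = 1.31e+09
SIL = 10 * log10(1.31e+09) = 91.173 dB


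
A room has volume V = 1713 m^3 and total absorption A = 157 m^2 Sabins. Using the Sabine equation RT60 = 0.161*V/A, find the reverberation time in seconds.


RT60 = 0.161 * 1713 / 157 = 1.7566 s


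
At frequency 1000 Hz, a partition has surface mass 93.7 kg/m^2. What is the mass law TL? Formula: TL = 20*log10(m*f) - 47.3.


m * f = 93.7 * 1000 = 93700
20*log10(93700) = 99.4348 dB
TL = 99.4348 - 47.3 = 52.135 dB


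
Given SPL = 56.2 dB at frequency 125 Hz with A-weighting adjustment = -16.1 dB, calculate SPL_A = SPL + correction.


A-weighting table: 125 Hz -> -16.1 dB correction
SPL_A = SPL + correction = 56.2 + (-16.1) = 40.1 dBA


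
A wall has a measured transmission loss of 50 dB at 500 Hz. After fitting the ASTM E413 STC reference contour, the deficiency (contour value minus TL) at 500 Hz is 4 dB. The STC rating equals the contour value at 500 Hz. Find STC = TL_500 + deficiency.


By ASTM E413, STC = value of the fitted reference contour at 500 Hz.
Contour value at 500 Hz = TL_500 + deficiency = 50 + 4 = 54
STC = 54


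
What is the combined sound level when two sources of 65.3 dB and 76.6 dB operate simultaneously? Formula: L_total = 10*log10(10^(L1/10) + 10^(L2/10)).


10^(65.3/10) = 3.38844e+06
10^(76.6/10) = 4.57088e+07
Sum = 3.38844e+06 + 4.57088e+07 = 4.90972e+07
L_total = 10*log10(4.90972e+07) = 76.911 dB


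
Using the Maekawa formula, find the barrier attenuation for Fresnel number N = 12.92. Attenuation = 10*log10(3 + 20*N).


3 + 20*N = 3 + 20*12.92 = 261.4
Att = 10*log10(261.4) = 24.173 dB


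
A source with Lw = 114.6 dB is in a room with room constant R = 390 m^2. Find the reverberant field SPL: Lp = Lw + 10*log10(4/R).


4/R = 4/390 = 0.0102564
Lp = 114.6 + 10*log10(0.0102564) = 94.71 dB


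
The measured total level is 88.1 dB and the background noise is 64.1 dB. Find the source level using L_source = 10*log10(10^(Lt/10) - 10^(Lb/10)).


10^(88.1/10) = 6.45654e+08
10^(64.1/10) = 2.5704e+06
Difference = 6.45654e+08 - 2.5704e+06 = 6.43084e+08
L_source = 10*log10(6.43084e+08) = 88.083 dB


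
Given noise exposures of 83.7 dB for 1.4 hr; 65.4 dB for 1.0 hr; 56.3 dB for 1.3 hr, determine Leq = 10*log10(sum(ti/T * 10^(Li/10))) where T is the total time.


T_total = 1.4 + 1.0 + 1.3 = 3.7 hr
(1.4/3.7) * 10^(83.7/10) = 8.87005e+07
(1.0/3.7) * 10^(65.4/10) = 937127
(1.3/3.7) * 10^(56.3/10) = 149879
Sum = 8.87005e+07 + 937127 + 149879 = 8.97875e+07
Leq = 10*log10(8.97875e+07) = 79.532 dB


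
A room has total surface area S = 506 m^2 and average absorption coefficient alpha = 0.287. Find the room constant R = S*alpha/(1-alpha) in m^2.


R = 506 * 0.287 / (1 - 0.287) = 203.68 m^2


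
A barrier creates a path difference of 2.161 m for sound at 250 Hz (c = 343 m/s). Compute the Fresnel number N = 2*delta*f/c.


N = 2*delta*f/c = 2*delta/lambda, where lambda = c/f
lambda = 343 / 250 = 1.372 m
N = 2 * 2.161 / 1.372 = 3.1501


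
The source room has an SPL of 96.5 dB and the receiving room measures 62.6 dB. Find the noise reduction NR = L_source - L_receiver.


NR = L_source - L_receiver (difference between source and receiving room levels)
NR = 96.5 - 62.6 = 33.9 dB


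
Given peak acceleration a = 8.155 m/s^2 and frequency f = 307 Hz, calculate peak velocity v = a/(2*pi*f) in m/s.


omega = 2*pi*f = 2*pi*307 = 1928.94 rad/s
v = a / omega = 8.155 / 1928.94 = 0.0042277 m/s


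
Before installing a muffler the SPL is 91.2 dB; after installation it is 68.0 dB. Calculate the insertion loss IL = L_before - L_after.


Insertion loss = SPL without muffler - SPL with muffler
IL = 91.2 - 68.0 = 23.2 dB


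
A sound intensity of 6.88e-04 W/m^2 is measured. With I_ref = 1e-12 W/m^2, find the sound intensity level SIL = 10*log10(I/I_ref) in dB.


I / I_ref = 6.88e-04 / 1e-12 = 6.88e+08
SIL = 10 * log10(6.88e+08) = 88.376 dB


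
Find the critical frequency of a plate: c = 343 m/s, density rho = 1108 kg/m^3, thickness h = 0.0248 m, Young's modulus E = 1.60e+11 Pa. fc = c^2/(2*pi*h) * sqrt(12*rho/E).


12*rho/E = 12*1108/1.60e+11 = 8.31e-08
sqrt(12*rho/E) = sqrt(8.31e-08) = 0.000288271
c^2/(2*pi*h) = 343^2/(2*pi*0.0248) = 755017
fc = 755017 * 0.000288271 = 217.65 Hz


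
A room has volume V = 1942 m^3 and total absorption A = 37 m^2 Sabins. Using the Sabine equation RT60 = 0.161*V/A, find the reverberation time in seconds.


RT60 = 0.161 * 1942 / 37 = 8.4503 s


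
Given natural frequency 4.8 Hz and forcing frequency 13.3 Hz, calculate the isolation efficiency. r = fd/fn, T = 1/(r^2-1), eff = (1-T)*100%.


r = 13.3 / 4.8 = 2.77083
r^2 - 1 = 2.77083^2 - 1 = 6.6775
T = 1/6.6775 = 0.149757
Efficiency = (1 - 0.149757)*100 = 85.024 %


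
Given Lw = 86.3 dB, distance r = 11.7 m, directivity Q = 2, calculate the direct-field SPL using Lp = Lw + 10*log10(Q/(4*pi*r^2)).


4*pi*r^2 = 4*pi*11.7^2 = 1720.21 m^2
Q / (4*pi*r^2) = 2 / 1720.21 = 0.00116265
Lp = 86.3 + 10*log10(0.00116265) = 56.954 dB


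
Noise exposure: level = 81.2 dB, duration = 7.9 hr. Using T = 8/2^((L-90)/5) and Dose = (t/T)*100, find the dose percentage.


T_allowed = 8 / 2^((81.2 - 90)/5) = 27.0958 hr
Dose = 7.9 / 27.0958 * 100 = 29.156 %


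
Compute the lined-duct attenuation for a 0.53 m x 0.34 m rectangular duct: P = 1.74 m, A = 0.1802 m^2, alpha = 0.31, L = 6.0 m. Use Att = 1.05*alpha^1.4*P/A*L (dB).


alpha^1.4 = 0.31^1.4 = 0.194047
Attenuation rate = 1.05 * alpha^1.4 * P / A
= 1.05 * 0.194047 * 1.74 / 0.1802 = 1.96739 dB/m
Total Att = 1.96739 * 6.0 = 11.804 dB


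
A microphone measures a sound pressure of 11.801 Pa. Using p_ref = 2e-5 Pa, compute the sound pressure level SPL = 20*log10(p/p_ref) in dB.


p / p_ref = 11.801 / 2e-5 = 590050
SPL = 20 * log10(590050) = 115.42 dB


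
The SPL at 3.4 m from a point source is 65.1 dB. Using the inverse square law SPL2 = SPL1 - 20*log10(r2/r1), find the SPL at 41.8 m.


r2/r1 = 41.8/3.4 = 12.2941
Correction = 20*log10(12.2941) = 21.7939 dB
SPL2 = 65.1 - 21.7939 = 43.306 dB


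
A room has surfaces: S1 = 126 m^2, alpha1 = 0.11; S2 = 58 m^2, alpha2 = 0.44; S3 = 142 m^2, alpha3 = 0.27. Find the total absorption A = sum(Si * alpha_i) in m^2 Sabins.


126 * 0.11 = 13.86
58 * 0.44 = 25.52
142 * 0.27 = 38.34
A_total = 13.86 + 25.52 + 38.34 = 77.72 m^2


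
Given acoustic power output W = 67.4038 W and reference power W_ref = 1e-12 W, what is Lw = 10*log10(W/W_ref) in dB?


W / W_ref = 67.4038 / 1e-12 = 6.74038e+13
Lw = 10 * log10(6.74038e+13) = 138.29 dB


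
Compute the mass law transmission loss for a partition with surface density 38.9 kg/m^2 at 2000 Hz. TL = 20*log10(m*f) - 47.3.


m * f = 38.9 * 2000 = 77800
20*log10(77800) = 97.8196 dB
TL = 97.8196 - 47.3 = 50.52 dB


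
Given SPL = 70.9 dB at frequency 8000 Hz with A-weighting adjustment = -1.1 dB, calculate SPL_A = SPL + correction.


A-weighting table: 8000 Hz -> -1.1 dB correction
SPL_A = SPL + correction = 70.9 + (-1.1) = 69.8 dBA


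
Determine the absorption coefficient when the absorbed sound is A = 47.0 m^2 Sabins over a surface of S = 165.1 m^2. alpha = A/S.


Absorption coefficient = absorbed power / incident power
alpha = A / S = 47.0 / 165.1 = 0.28468


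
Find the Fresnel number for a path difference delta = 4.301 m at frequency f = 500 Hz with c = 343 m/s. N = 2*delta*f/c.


N = 2*delta*f/c = 2*delta/lambda, where lambda = c/f
lambda = 343 / 500 = 0.686 m
N = 2 * 4.301 / 0.686 = 12.539


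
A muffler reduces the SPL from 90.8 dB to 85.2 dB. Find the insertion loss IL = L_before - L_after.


Insertion loss = SPL without muffler - SPL with muffler
IL = 90.8 - 85.2 = 5.6 dB


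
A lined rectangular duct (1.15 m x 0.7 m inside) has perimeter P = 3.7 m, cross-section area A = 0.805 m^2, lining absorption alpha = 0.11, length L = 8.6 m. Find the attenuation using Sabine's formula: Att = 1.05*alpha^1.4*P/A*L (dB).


alpha^1.4 = 0.11^1.4 = 0.0454935
Attenuation rate = 1.05 * alpha^1.4 * P / A
= 1.05 * 0.0454935 * 3.7 / 0.805 = 0.219556 dB/m
Total Att = 0.219556 * 8.6 = 1.8882 dB


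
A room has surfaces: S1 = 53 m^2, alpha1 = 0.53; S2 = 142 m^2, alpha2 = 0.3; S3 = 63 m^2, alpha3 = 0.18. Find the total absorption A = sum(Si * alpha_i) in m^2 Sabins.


53 * 0.53 = 28.09
142 * 0.3 = 42.6
63 * 0.18 = 11.34
A_total = 28.09 + 42.6 + 11.34 = 82.03 m^2


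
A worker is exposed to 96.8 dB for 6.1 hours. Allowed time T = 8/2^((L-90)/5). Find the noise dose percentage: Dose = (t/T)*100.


T_allowed = 8 / 2^((96.8 - 90)/5) = 3.11666 hr
Dose = 6.1 / 3.11666 * 100 = 195.72 %


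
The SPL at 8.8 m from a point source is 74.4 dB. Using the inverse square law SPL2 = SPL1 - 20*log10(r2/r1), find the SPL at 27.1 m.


r2/r1 = 27.1/8.8 = 3.07955
Correction = 20*log10(3.07955) = 9.76975 dB
SPL2 = 74.4 - 9.76975 = 64.63 dB


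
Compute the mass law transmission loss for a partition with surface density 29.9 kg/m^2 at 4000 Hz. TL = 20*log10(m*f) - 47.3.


m * f = 29.9 * 4000 = 119600
20*log10(119600) = 101.555 dB
TL = 101.555 - 47.3 = 54.255 dB


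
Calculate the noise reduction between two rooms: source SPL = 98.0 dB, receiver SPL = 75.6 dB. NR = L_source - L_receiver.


NR = L_source - L_receiver (difference between source and receiving room levels)
NR = 98.0 - 75.6 = 22.4 dB


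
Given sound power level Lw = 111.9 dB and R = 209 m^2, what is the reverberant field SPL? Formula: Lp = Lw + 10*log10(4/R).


4/R = 4/209 = 0.0191388
Lp = 111.9 + 10*log10(0.0191388) = 94.719 dB


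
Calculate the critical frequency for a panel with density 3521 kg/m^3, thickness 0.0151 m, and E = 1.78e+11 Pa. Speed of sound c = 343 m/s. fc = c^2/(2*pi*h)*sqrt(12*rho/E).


12*rho/E = 12*3521/1.78e+11 = 2.37371e-07
sqrt(12*rho/E) = sqrt(2.37371e-07) = 0.000487207
c^2/(2*pi*h) = 343^2/(2*pi*0.0151) = 1.24003e+06
fc = 1.24003e+06 * 0.000487207 = 604.15 Hz


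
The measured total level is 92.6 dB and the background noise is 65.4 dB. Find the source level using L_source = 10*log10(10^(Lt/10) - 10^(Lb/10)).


10^(92.6/10) = 1.8197e+09
10^(65.4/10) = 3.46737e+06
Difference = 1.8197e+09 - 3.46737e+06 = 1.81623e+09
L_source = 10*log10(1.81623e+09) = 92.592 dB


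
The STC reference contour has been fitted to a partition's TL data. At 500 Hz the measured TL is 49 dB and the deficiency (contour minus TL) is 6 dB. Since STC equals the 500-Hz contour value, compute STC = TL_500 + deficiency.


By ASTM E413, STC = value of the fitted reference contour at 500 Hz.
Contour value at 500 Hz = TL_500 + deficiency = 49 + 6 = 55
STC = 55


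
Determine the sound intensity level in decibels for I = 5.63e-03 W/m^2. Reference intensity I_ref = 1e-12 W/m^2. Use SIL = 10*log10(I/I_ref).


I / I_ref = 5.63e-03 / 1e-12 = 5.63e+09
SIL = 10 * log10(5.63e+09) = 97.505 dB


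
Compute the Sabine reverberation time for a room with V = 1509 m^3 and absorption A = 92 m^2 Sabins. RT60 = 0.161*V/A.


RT60 = 0.161 * 1509 / 92 = 2.6408 s


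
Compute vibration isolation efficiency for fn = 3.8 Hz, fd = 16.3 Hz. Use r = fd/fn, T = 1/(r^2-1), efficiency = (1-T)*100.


r = 16.3 / 3.8 = 4.28947
r^2 - 1 = 4.28947^2 - 1 = 17.3996
T = 1/17.3996 = 0.0574726
Efficiency = (1 - 0.0574726)*100 = 94.253 %


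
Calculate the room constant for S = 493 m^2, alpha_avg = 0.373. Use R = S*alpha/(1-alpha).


R = 493 * 0.373 / (1 - 0.373) = 293.28 m^2


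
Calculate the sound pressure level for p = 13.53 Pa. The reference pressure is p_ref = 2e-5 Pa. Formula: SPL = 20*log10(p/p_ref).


p / p_ref = 13.53 / 2e-5 = 676500
SPL = 20 * log10(676500) = 116.61 dB


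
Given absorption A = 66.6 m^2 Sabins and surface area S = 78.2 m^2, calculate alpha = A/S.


Absorption coefficient = absorbed power / incident power
alpha = A / S = 66.6 / 78.2 = 0.85166


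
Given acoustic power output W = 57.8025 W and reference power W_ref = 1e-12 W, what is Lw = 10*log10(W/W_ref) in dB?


W / W_ref = 57.8025 / 1e-12 = 5.78025e+13
Lw = 10 * log10(5.78025e+13) = 137.62 dB


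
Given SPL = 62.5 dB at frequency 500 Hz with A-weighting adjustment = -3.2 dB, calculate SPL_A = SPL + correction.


A-weighting table: 500 Hz -> -3.2 dB correction
SPL_A = SPL + correction = 62.5 + (-3.2) = 59.3 dBA


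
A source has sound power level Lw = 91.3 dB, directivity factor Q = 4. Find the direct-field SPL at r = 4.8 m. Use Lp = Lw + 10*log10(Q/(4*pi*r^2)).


4*pi*r^2 = 4*pi*4.8^2 = 289.529 m^2
Q / (4*pi*r^2) = 4 / 289.529 = 0.0138155
Lp = 91.3 + 10*log10(0.0138155) = 72.704 dB


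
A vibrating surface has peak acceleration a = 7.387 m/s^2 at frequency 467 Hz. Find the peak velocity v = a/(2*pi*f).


omega = 2*pi*f = 2*pi*467 = 2934.25 rad/s
v = a / omega = 7.387 / 2934.25 = 0.0025175 m/s


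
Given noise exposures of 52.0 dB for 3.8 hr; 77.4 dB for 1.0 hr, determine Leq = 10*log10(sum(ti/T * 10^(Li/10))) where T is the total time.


T_total = 3.8 + 1.0 = 4.8 hr
(3.8/4.8) * 10^(52.0/10) = 125471
(1.0/4.8) * 10^(77.4/10) = 1.14488e+07
Sum = 125471 + 1.14488e+07 = 1.15743e+07
Leq = 10*log10(1.15743e+07) = 70.635 dB


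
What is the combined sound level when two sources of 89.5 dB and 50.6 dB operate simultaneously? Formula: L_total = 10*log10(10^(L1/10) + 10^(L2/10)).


10^(89.5/10) = 8.91251e+08
10^(50.6/10) = 114815
Sum = 8.91251e+08 + 114815 = 8.91366e+08
L_total = 10*log10(8.91366e+08) = 89.501 dB


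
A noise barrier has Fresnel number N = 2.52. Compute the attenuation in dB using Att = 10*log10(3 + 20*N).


3 + 20*N = 3 + 20*2.52 = 53.4
Att = 10*log10(53.4) = 17.275 dB


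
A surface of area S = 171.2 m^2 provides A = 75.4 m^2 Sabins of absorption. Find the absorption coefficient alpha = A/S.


Absorption coefficient = absorbed power / incident power
alpha = A / S = 75.4 / 171.2 = 0.44042


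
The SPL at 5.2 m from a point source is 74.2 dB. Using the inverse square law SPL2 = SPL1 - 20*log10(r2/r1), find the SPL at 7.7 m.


r2/r1 = 7.7/5.2 = 1.48077
Correction = 20*log10(1.48077) = 3.40975 dB
SPL2 = 74.2 - 3.40975 = 70.79 dB


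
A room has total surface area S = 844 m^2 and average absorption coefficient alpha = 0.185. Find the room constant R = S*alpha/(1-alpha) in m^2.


R = 844 * 0.185 / (1 - 0.185) = 191.58 m^2


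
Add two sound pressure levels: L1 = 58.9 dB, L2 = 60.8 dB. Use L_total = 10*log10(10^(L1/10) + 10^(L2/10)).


10^(58.9/10) = 776247
10^(60.8/10) = 1.20226e+06
Sum = 776247 + 1.20226e+06 = 1.97851e+06
L_total = 10*log10(1.97851e+06) = 62.963 dB


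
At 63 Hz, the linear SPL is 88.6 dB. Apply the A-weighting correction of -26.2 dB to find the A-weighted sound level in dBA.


A-weighting table: 63 Hz -> -26.2 dB correction
SPL_A = SPL + correction = 88.6 + (-26.2) = 62.4 dBA


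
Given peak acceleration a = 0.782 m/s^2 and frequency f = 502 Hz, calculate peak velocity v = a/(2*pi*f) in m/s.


omega = 2*pi*f = 2*pi*502 = 3154.16 rad/s
v = a / omega = 0.782 / 3154.16 = 0.00024793 m/s


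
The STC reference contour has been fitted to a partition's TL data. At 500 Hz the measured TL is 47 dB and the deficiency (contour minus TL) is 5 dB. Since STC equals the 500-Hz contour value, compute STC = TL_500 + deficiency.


By ASTM E413, STC = value of the fitted reference contour at 500 Hz.
Contour value at 500 Hz = TL_500 + deficiency = 47 + 5 = 52
STC = 52


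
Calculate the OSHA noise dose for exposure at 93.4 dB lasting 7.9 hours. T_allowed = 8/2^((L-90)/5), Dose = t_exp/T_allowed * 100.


T_allowed = 8 / 2^((93.4 - 90)/5) = 4.99332 hr
Dose = 7.9 / 4.99332 * 100 = 158.21 %


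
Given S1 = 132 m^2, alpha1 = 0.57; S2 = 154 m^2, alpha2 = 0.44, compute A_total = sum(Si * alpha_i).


132 * 0.57 = 75.24
154 * 0.44 = 67.76
A_total = 75.24 + 67.76 = 143 m^2


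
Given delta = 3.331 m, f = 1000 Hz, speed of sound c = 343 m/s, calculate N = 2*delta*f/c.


N = 2*delta*f/c = 2*delta/lambda, where lambda = c/f
lambda = 343 / 1000 = 0.343 m
N = 2 * 3.331 / 0.343 = 19.423


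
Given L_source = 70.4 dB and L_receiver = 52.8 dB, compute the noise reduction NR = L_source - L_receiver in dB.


NR = L_source - L_receiver (difference between source and receiving room levels)
NR = 70.4 - 52.8 = 17.6 dB


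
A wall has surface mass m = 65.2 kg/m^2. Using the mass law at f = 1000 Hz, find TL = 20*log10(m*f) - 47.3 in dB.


m * f = 65.2 * 1000 = 65200
20*log10(65200) = 96.285 dB
TL = 96.285 - 47.3 = 48.985 dB


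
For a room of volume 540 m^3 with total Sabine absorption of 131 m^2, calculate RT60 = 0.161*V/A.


RT60 = 0.161 * 540 / 131 = 0.66366 s


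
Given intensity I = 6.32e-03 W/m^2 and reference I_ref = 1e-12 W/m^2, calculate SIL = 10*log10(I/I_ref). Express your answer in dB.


I / I_ref = 6.32e-03 / 1e-12 = 6.32e+09
SIL = 10 * log10(6.32e+09) = 98.007 dB


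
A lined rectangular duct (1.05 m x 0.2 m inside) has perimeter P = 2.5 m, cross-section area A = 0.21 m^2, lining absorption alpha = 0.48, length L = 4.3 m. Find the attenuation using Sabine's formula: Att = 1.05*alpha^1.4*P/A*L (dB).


alpha^1.4 = 0.48^1.4 = 0.35788
Attenuation rate = 1.05 * alpha^1.4 * P / A
= 1.05 * 0.35788 * 2.5 / 0.21 = 4.4735 dB/m
Total Att = 4.4735 * 4.3 = 19.236 dB


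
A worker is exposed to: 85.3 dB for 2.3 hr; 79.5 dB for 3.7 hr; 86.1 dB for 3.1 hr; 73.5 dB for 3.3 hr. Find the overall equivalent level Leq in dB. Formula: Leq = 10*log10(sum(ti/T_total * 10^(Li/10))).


T_total = 2.3 + 3.7 + 3.1 + 3.3 = 12.4 hr
(2.3/12.4) * 10^(85.3/10) = 6.28501e+07
(3.7/12.4) * 10^(79.5/10) = 2.65938e+07
(3.1/12.4) * 10^(86.1/10) = 1.01845e+08
(3.3/12.4) * 10^(73.5/10) = 5.95789e+06
Sum = 6.28501e+07 + 2.65938e+07 + 1.01845e+08 + 5.95789e+06 = 1.97247e+08
Leq = 10*log10(1.97247e+08) = 82.95 dB


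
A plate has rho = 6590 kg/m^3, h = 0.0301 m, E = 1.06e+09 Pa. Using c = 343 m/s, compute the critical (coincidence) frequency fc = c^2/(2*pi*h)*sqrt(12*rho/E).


12*rho/E = 12*6590/1.06e+09 = 7.46038e-05
sqrt(12*rho/E) = sqrt(7.46038e-05) = 0.00863735
c^2/(2*pi*h) = 343^2/(2*pi*0.0301) = 622074
fc = 622074 * 0.00863735 = 5373.1 Hz


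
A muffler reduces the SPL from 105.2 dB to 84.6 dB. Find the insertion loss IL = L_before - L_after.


Insertion loss = SPL without muffler - SPL with muffler
IL = 105.2 - 84.6 = 20.6 dB


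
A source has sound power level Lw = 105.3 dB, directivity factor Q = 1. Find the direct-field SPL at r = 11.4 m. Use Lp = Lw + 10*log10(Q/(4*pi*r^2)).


4*pi*r^2 = 4*pi*11.4^2 = 1633.13 m^2
Q / (4*pi*r^2) = 1 / 1633.13 = 0.000612321
Lp = 105.3 + 10*log10(0.000612321) = 73.17 dB


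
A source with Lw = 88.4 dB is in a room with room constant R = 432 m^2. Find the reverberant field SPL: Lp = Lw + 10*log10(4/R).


4/R = 4/432 = 0.00925926
Lp = 88.4 + 10*log10(0.00925926) = 68.066 dB


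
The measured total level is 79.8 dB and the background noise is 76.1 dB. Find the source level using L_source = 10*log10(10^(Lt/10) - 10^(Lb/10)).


10^(79.8/10) = 9.54993e+07
10^(76.1/10) = 4.0738e+07
Difference = 9.54993e+07 - 4.0738e+07 = 5.47613e+07
L_source = 10*log10(5.47613e+07) = 77.385 dB


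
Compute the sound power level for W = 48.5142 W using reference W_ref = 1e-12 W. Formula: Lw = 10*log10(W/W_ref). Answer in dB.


W / W_ref = 48.5142 / 1e-12 = 4.85142e+13
Lw = 10 * log10(4.85142e+13) = 136.86 dB


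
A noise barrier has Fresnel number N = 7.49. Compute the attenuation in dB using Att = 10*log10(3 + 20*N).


3 + 20*N = 3 + 20*7.49 = 152.8
Att = 10*log10(152.8) = 21.841 dB


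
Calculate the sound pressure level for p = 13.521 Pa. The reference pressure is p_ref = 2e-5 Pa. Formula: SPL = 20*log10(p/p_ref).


p / p_ref = 13.521 / 2e-5 = 676050
SPL = 20 * log10(676050) = 116.6 dB


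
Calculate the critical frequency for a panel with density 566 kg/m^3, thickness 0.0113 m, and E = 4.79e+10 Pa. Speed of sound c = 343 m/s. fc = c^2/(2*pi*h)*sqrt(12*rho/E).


12*rho/E = 12*566/4.79e+10 = 1.41795e-07
sqrt(12*rho/E) = sqrt(1.41795e-07) = 0.000376557
c^2/(2*pi*h) = 343^2/(2*pi*0.0113) = 1.65703e+06
fc = 1.65703e+06 * 0.000376557 = 623.97 Hz


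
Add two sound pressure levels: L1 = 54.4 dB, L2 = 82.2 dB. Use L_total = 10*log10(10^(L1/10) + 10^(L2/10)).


10^(54.4/10) = 275423
10^(82.2/10) = 1.65959e+08
Sum = 275423 + 1.65959e+08 = 1.66234e+08
L_total = 10*log10(1.66234e+08) = 82.207 dB


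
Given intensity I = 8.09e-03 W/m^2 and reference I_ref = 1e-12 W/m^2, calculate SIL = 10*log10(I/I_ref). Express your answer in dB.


I / I_ref = 8.09e-03 / 1e-12 = 8.09e+09
SIL = 10 * log10(8.09e+09) = 99.079 dB


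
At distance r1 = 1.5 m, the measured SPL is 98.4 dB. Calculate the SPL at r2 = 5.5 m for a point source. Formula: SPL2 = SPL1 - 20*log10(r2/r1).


r2/r1 = 5.5/1.5 = 3.66667
Correction = 20*log10(3.66667) = 11.2854 dB
SPL2 = 98.4 - 11.2854 = 87.115 dB


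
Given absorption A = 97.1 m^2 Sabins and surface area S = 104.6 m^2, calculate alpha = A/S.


Absorption coefficient = absorbed power / incident power
alpha = A / S = 97.1 / 104.6 = 0.9283


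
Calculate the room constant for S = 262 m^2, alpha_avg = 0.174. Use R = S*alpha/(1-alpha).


R = 262 * 0.174 / (1 - 0.174) = 55.191 m^2


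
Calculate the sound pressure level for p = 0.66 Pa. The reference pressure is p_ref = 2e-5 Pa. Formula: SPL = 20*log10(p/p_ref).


p / p_ref = 0.66 / 2e-5 = 33000
SPL = 20 * log10(33000) = 90.37 dB


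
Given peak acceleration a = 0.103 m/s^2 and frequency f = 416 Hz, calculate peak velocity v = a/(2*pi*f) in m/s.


omega = 2*pi*f = 2*pi*416 = 2613.81 rad/s
v = a / omega = 0.103 / 2613.81 = 3.9406e-05 m/s


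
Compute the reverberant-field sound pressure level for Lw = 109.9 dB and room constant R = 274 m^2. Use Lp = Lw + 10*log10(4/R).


4/R = 4/274 = 0.0145985
Lp = 109.9 + 10*log10(0.0145985) = 91.543 dB


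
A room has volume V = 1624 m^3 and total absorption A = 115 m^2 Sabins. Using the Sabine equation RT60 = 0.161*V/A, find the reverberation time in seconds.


RT60 = 0.161 * 1624 / 115 = 2.2736 s


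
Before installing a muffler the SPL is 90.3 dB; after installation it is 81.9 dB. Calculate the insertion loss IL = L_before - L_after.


Insertion loss = SPL without muffler - SPL with muffler
IL = 90.3 - 81.9 = 8.4 dB


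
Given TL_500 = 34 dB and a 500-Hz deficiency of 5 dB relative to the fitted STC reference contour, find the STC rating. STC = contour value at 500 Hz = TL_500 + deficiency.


By ASTM E413, STC = value of the fitted reference contour at 500 Hz.
Contour value at 500 Hz = TL_500 + deficiency = 34 + 5 = 39
STC = 39


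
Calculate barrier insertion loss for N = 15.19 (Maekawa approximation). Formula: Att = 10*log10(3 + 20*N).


3 + 20*N = 3 + 20*15.19 = 306.8
Att = 10*log10(306.8) = 24.869 dB


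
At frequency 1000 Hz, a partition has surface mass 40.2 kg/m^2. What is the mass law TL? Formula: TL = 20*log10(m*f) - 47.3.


m * f = 40.2 * 1000 = 40200
20*log10(40200) = 92.0845 dB
TL = 92.0845 - 47.3 = 44.785 dB


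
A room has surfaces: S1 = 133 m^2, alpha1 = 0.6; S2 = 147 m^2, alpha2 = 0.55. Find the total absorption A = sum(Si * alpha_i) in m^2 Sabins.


133 * 0.6 = 79.8
147 * 0.55 = 80.85
A_total = 79.8 + 80.85 = 160.65 m^2


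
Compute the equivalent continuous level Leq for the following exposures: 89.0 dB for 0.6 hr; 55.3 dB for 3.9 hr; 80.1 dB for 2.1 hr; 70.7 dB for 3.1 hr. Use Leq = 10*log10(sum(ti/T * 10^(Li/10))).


T_total = 0.6 + 3.9 + 2.1 + 3.1 = 9.7 hr
(0.6/9.7) * 10^(89.0/10) = 4.91337e+07
(3.9/9.7) * 10^(55.3/10) = 136236
(2.1/9.7) * 10^(80.1/10) = 2.21538e+07
(3.1/9.7) * 10^(70.7/10) = 3.75483e+06
Sum = 4.91337e+07 + 136236 + 2.21538e+07 + 3.75483e+06 = 7.51786e+07
Leq = 10*log10(7.51786e+07) = 78.761 dB


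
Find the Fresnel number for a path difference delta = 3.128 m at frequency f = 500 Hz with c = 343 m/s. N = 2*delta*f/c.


N = 2*delta*f/c = 2*delta/lambda, where lambda = c/f
lambda = 343 / 500 = 0.686 m
N = 2 * 3.128 / 0.686 = 9.1195


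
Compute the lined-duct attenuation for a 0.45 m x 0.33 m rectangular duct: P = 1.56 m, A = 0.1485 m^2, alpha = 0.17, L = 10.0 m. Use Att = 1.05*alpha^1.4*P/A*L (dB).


alpha^1.4 = 0.17^1.4 = 0.0836813
Attenuation rate = 1.05 * alpha^1.4 * P / A
= 1.05 * 0.0836813 * 1.56 / 0.1485 = 0.92303 dB/m
Total Att = 0.92303 * 10.0 = 9.2303 dB


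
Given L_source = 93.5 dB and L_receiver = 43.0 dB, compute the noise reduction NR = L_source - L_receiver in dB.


NR = L_source - L_receiver (difference between source and receiving room levels)
NR = 93.5 - 43.0 = 50.5 dB


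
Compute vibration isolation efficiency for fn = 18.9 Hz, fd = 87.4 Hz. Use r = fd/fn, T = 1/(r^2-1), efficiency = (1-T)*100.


r = 87.4 / 18.9 = 4.62434
r^2 - 1 = 4.62434^2 - 1 = 20.3845
T = 1/20.3845 = 0.0490569
Efficiency = (1 - 0.0490569)*100 = 95.094 %


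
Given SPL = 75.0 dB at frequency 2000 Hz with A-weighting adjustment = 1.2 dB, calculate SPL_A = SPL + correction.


A-weighting table: 2000 Hz -> 1.2 dB correction
SPL_A = SPL + correction = 75.0 + (1.2) = 76.2 dBA


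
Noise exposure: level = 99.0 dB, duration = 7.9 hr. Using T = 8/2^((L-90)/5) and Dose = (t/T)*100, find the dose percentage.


T_allowed = 8 / 2^((99.0 - 90)/5) = 2.2974 hr
Dose = 7.9 / 2.2974 * 100 = 343.87 %


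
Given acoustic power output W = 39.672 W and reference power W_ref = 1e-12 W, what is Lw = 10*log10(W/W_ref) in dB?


W / W_ref = 39.672 / 1e-12 = 3.9672e+13
Lw = 10 * log10(3.9672e+13) = 135.98 dB
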